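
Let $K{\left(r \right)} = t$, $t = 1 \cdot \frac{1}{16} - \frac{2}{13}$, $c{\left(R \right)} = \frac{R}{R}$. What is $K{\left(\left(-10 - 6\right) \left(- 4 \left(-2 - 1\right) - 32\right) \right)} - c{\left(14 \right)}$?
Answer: $- \frac{227}{208} \approx -1.0913$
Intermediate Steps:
$c{\left(R \right)} = 1$
$t = - \frac{19}{208}$ ($t = 1 \cdot \frac{1}{16} - \frac{2}{13} = \frac{1}{16} - \frac{2}{13} = - \frac{19}{208} \approx -0.091346$)
$K{\left(r \right)} = - \frac{19}{208}$
$K{\left(\left(-10 - 6\right) \left(- 4 \left(-2 - 1\right) - 32\right) \right)} - c{\left(14 \right)} = - \frac{19}{208} - 1 = - \frac{227}{208}$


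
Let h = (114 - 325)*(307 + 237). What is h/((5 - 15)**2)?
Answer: -28696/25 ≈ -1147.8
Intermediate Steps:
h = -114784 (h = -211*544 = -114784)
h/((5 - 15)**2) = -114784/(5 - 15)**2 = -114784/((-10)**2) = -114784/100 = -114784*1/100 = -28696/25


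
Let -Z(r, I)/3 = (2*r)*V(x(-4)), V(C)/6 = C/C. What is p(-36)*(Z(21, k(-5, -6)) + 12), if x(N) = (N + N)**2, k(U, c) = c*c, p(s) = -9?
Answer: 6696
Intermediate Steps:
k(U, c) = c**2
x(N) = 4*N**2 (x(N) = (2*N)**2 = 4*N**2)
V(C) = 6 (V(C) = 6*(C/C) = 6*1 = 6)
Z(r, I) = -36*r (Z(r, I) = -3*2*r*6 = -36*r)
p(-36)*(Z(21, k(-5, -6)) + 12) = -9*(-36*21 + 12) = -9*(-756 + 12) = -9*(-744) = 6696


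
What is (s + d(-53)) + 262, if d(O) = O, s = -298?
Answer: -89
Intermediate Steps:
(s + d(-53)) + 262 = (-298 - 53) + 262 = -351 + 262 = -89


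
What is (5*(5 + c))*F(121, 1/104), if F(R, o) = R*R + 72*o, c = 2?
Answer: 6661970/13 ≈ 5.1246e+5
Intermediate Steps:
F(R, o) = R² + 72*o
(5*(5 + c))*F(121, 1/104) = (5*(5 + 2))*(121² + 72/104) = (5*7)*(14641 + 72*(1/104)) = 35*(14641 + 9/13) = 35*(190342/13) = 6661970/13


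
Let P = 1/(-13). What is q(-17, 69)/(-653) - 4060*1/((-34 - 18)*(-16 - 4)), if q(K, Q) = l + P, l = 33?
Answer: -134271/33956 ≈ -3.9543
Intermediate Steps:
P = -1/13 ≈ -0.076923
q(K, Q) = 428/13 (q(K, Q) = 33 - 1/13 = 428/13)
q(-17, 69)/(-653) - 4060*1/((-34 - 18)*(-16 - 4)) = (428/13)/(-653) - 4060*1/((-34 - 18)*(-16 - 4)) = (428/13)*(-1/653) - 4060/((-20*(-52))) = -428/8489 - 4060/1040 = -428/8489 - 4060*1/1040 = -428/8489 - 203/52 = -134271/33956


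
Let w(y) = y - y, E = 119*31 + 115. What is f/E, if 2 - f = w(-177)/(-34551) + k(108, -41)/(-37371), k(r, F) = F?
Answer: 74701/142159284 ≈ 0.00052547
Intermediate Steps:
E = 3804 (E = 3689 + 115 = 3804)
w(y) = 0
f = 74701/37371 (f = 2 - (0/(-34551) - 41/(-37371)) = 2 - (0*(-1/34551) - 41*(-1/37371)) = 2 - (0 + 41/37371) = 2 - 1*41/37371 = 2 - 41/37371 = 74701/37371 ≈ 1.9989)
f/E = (74701/37371)/3804 = (74701/37371)*(1/3804) = 74701/142159284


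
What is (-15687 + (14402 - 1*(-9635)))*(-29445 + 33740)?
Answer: 35863250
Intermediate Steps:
(-15687 + (14402 - 1*(-9635)))*(-29445 + 33740) = (-15687 + (14402 + 9635))*4295 = (-15687 + 24037)*4295 = 8350*4295 = 35863250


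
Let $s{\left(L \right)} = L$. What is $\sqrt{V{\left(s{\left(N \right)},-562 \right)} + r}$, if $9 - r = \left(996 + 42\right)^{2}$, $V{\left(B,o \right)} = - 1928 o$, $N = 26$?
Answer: $\sqrt{6101} \approx 78.109$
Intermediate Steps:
$r = -1077435$ ($r = 9 - \left(996 + 42\right)^{2} = 9 - 1038^{2} = 9 - 1077444 = -1077435$)
$\sqrt{V{\left(s{\left(N \right)},-562 \right)} + r} = \sqrt{\left(-1928\right) \left(-562\right) - 1077435} = \sqrt{1083536 - 1077435} = \sqrt{6101}$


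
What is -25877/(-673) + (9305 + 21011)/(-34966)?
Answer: 442206257/11766059 ≈ 37.583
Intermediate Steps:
-25877/(-673) + (9305 + 21011)/(-34966) = -25877*(-1/673) + 30316*(-1/34966) = 25877/673 - 15158/17483 = 442206257/11766059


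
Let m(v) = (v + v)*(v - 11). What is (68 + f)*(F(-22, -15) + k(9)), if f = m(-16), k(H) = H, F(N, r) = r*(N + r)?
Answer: 525648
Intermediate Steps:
m(v) = 2*v*(-11 + v) (m(v) = (2*v)*(-11 + v) = 2*v*(-11 + v))
f = 864 (f = 2*(-16)*(-11 - 16) = 2*(-16)*(-27) = 864)
(68 + f)*(F(-22, -15) + k(9)) = (68 + 864)*(-15*(-22 - 15) + 9) = 932*(-15*(-37) + 9) = 932*(555 + 9) = 932*564 = 525648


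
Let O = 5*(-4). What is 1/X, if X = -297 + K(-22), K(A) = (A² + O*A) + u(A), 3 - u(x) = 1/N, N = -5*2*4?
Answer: 40/25201 ≈ 0.0015872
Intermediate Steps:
N = -40 (N = -10*4 = -40)
O = -20
u(x) = 121/40 (u(x) = 3 - 1/(-40) = 3 - 1*(-1/40) = 3 + 1/40 = 121/40)
K(A) = 121/40 + A² - 20*A (K(A) = (A² - 20*A) + 121/40 = 121/40 + A² - 20*A)
X = 25201/40 (X = -297 + (121/40 + (-22)² - 20*(-22)) = -297 + (121/40 + 484 + 440) = -297 + 37081/40 = 25201/40 ≈ 630.03)
1/X = 1/(25201/40) = 40/25201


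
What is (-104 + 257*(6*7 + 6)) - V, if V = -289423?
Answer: 301655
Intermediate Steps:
(-104 + 257*(6*7 + 6)) - V = (-104 + 257*(6*7 + 6)) - 1*(-289423) = (-104 + 257*(42 + 6)) + 289423 = (-104 + 257*48) + 289423 = (-104 + 12336) + 289423 = 12232 + 289423 = 301655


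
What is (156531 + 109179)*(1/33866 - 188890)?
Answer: -849866624719845/16933 ≈ -5.0190e+10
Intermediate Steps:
(156531 + 109179)*(1/33866 - 188890) = 265710*(1/33866 - 188890) = 265710*(-6396948739/33866) = -849866624719845/16933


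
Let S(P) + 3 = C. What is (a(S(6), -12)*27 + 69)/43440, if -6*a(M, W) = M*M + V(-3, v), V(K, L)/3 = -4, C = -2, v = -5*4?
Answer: 7/28960 ≈ 0.00024171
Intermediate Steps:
v = -20
S(P) = -5 (S(P) = -3 - 2 = -5)
V(K, L) = -12 (V(K, L) = 3*(-4) = -12)
a(M, W) = 2 - M²/6 (a(M, W) = -(M*M - 12)/6 = -(M² - 12)/6 = -(-12 + M²)/6 = 2 - M²/6)
(a(S(6), -12)*27 + 69)/43440 = ((2 - ⅙*(-5)²)*27 + 69)/43440 = ((2 - ⅙*25)*27 + 69)*(1/43440) = ((2 - 25/6)*27 + 69)*(1/43440) = (-13/6*27 + 69)*(1/43440) = (-117/2 + 69)*(1/43440) = (21/2)*(1/43440) = 7/28960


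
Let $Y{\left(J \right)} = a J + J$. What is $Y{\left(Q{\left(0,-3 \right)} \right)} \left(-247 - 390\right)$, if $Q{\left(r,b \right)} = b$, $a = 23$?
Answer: $45864$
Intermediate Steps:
$Y{\left(J \right)} = 24 J$ ($Y{\left(J \right)} = 23 J + J = 24 J$)
$Y{\left(Q{\left(0,-3 \right)} \right)} \left(-247 - 390\right) = 24 \left(-3\right) \left(-247 - 390\right) = \left(-72\right) \left(-637\right) = 45864$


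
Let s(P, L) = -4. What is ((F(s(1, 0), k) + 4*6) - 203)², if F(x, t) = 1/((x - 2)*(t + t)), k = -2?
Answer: 18447025/576 ≈ 32026.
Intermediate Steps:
F(x, t) = 1/(2*t*(-2 + x)) (F(x, t) = 1/((-2 + x)*(2*t)) = 1/(2*t*(-2 + x)))
((F(s(1, 0), k) + 4*6) - 203)² = (((½)/(-2*(-2 - 4)) + 4*6) - 203)² = (((½)*(-½)/(-6) + 24) - 203)² = (((½)*(-½)*(-⅙) + 24) - 203)² = ((1/24 + 24) - 203)² = (577/24 - 203)² = (-4295/24)² = 18447025/576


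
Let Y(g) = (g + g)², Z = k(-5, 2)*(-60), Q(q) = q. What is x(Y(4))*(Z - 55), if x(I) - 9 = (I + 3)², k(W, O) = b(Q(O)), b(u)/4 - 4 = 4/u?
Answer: -6724510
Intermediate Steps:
b(u) = 16 + 16/u (b(u) = 16 + 4*(4/u) = 16 + 16/u)
k(W, O) = 16 + 16/O
Z = -1440 (Z = (16 + 16/2)*(-60) = (16 + 16*(½))*(-60) = (16 + 8)*(-60) = 24*(-60) = -1440)
Y(g) = 4*g² (Y(g) = (2*g)² = 4*g²)
x(I) = 9 + (3 + I)² (x(I) = 9 + (I + 3)² = 9 + (3 + I)²)
x(Y(4))*(Z - 55) = (9 + (3 + 4*4²)²)*(-1440 - 55) = (9 + (3 + 4*16)²)*(-1495) = (9 + (3 + 64)²)*(-1495) = (9 + 67²)*(-1495) = (9 + 4489)*(-1495) = 4498*(-1495) = -6724510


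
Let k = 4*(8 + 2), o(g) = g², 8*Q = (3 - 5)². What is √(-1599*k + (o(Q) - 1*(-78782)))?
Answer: √59289/2 ≈ 121.75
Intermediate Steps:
Q = ½ (Q = (3 - 5)²/8 = (⅛)*(-2)² = (⅛)*4 = ½ ≈ 0.50000)
k = 40 (k = 4*10 = 40)
√(-1599*k + (o(Q) - 1*(-78782))) = √(-1599*40 + ((½)² - 1*(-78782))) = √(-63960 + (¼ + 78782)) = √(-63960 + 315129/4) = √(59289/4) = √59289/2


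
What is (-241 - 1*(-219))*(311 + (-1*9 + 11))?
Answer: -6886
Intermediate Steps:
(-241 - 1*(-219))*(311 + (-1*9 + 11)) = (-241 + 219)*(311 + (-9 + 11)) = -22*(311 + 2) = -22*313 = -6886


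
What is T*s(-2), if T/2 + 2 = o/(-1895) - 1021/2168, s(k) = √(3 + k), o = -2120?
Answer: -1111071/410836 ≈ -2.7044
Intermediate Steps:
T = -1111071/410836 (T = -4 + 2*(-2120/(-1895) - 1021/2168) = -4 + 2*(-2120*(-1/1895) - 1021*1/2168) = -4 + 2*(424/379 - 1021/2168) = -4 + 2*(532273/821672) = -4 + 532273/410836 = -1111071/410836 ≈ -2.7044)
T*s(-2) = -1111071*√(3 - 2)/410836 = -1111071*√1/410836 = -1111071/410836*1 = -1111071/410836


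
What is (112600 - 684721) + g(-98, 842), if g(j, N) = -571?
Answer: -572692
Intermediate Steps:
(112600 - 684721) + g(-98, 842) = (112600 - 684721) - 571 = -572121 - 571 = -572692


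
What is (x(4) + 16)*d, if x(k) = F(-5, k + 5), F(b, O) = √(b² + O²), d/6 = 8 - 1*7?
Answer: 96 + 6*√106 ≈ 157.77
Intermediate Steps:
d = 6 (d = 6*(8 - 1*7) = 6*(8 - 7) = 6*1 = 6)
F(b, O) = √(O² + b²)
x(k) = √(25 + (5 + k)²) (x(k) = √((k + 5)² + (-5)²) = √((5 + k)² + 25) = √(25 + (5 + k)²))
(x(4) + 16)*d = (√(25 + (5 + 4)²) + 16)*6 = (√(25 + 9²) + 16)*6 = (√(25 + 81) + 16)*6 = (√106 + 16)*6 = (16 + √106)*6 = 96 + 6*√106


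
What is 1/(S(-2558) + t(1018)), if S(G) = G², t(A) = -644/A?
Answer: 509/3330571954 ≈ 1.5283e-7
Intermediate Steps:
1/(S(-2558) + t(1018)) = 1/((-2558)² - 644/1018) = 1/(6543364 - 644*1/1018) = 1/(6543364 - 322/509) = 1/(3330571954/509) = 509/3330571954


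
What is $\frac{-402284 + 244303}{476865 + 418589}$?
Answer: $- \frac{157981}{895454} \approx -0.17643$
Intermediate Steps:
$\frac{-402284 + 244303}{476865 + 418589} = - \frac{157981}{895454}$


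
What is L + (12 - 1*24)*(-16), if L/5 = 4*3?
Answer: 252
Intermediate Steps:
L = 60 (L = 5*(4*3) = 5*12 = 60)
L + (12 - 1*24)*(-16) = 60 + (12 - 1*24)*(-16) = 60 + (12 - 24)*(-16) = 60 - 12*(-16) = 60 + 192 = 252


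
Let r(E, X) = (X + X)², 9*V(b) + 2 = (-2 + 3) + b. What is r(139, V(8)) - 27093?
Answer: -2194337/81 ≈ -27091.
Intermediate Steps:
V(b) = -⅑ + b/9 (V(b) = -2/9 + ((-2 + 3) + b)/9 = -2/9 + (1 + b)/9 = -2/9 + (⅑ + b/9) = -⅑ + b/9)
r(E, X) = 4*X² (r(E, X) = (2*X)² = 4*X²)
r(139, V(8)) - 27093 = 4*(-⅑ + (⅑)*8)² - 27093 = 4*(-⅑ + 8/9)² - 27093 = 4*(7/9)² - 27093 = 4*(49/81) - 27093 = 196/81 - 27093 = -2194337/81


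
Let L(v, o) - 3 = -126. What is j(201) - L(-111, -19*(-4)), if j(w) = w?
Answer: 324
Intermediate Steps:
L(v, o) = -123 (L(v, o) = 3 - 126 = -123)
j(201) - L(-111, -19*(-4)) = 201 - 1*(-123) = 201 + 123 = 324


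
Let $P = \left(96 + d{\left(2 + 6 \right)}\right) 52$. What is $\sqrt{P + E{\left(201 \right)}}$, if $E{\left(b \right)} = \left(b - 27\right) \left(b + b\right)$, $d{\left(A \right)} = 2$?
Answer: $2 \sqrt{18761} \approx 273.94$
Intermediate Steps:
$P = 5096$ ($P = \left(96 + 2\right) 52 = 98 \cdot 52 = 5096$)
$E{\left(b \right)} = 2 b \left(-27 + b\right)$ ($E{\left(b \right)} = \left(-27 + b\right) 2 b = 2 b \left(-27 + b\right)$)
$\sqrt{P + E{\left(201 \right)}} = \sqrt{5096 + 2 \cdot 201 \left(-27 + 201\right)} = \sqrt{5096 + 2 \cdot 201 \cdot 174} = \sqrt{5096 + 69948} = \sqrt{75044} = 2 \sqrt{18761}$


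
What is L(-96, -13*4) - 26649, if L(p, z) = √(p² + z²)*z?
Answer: -26649 - 208*√745 ≈ -32326.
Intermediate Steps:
L(p, z) = z*√(p² + z²)
L(-96, -13*4) - 26649 = (-13*4)*√((-96)² + (-13*4)²) - 26649 = -52*√(9216 + (-52)²) - 26649 = -52*√(9216 + 2704) - 26649 = -208*√745 - 26649 = -26649 - 208*√745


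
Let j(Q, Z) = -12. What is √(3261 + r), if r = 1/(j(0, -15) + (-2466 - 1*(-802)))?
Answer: √2290017265/838 ≈ 57.105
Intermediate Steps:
r = -1/1676 (r = 1/(-12 + (-2466 - 1*(-802))) = 1/(-12 + (-2466 + 802)) = 1/(-12 - 1664) = 1/(-1676) = -1/1676 ≈ -0.00059666)
√(3261 + r) = √(3261 - 1/1676) = √(5465435/1676) = √2290017265/838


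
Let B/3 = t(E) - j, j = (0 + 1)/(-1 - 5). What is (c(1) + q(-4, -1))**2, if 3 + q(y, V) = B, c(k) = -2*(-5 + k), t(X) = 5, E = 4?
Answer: 1681/4 ≈ 420.25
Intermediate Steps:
j = -1/6 (j = 1/(-6) = 1*(-1/6) = -1/6 ≈ -0.16667)
c(k) = 10 - 2*k
B = 31/2 (B = 3*(5 - 1*(-1/6)) = 3*(5 + 1/6) = 3*(31/6) = 31/2 ≈ 15.500)
q(y, V) = 25/2 (q(y, V) = -3 + 31/2 = 25/2)
(c(1) + q(-4, -1))**2 = ((10 - 2*1) + 25/2)**2 = ((10 - 2) + 25/2)**2 = (8 + 25/2)**2 = (41/2)**2 = 1681/4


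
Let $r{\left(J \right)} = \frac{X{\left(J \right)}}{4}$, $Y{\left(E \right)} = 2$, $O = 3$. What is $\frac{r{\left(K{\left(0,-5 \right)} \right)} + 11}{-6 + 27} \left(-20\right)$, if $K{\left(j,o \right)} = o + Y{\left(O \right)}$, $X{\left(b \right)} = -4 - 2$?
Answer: $- \frac{190}{21} \approx -9.0476$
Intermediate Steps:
$X{\left(b \right)} = -6$
$K{\left(j,o \right)} = 2 + o$ ($K{\left(j,o \right)} = o + 2 = 2 + o$)
$r{\left(J \right)} = - \frac{3}{2}$ ($r{\left(J \right)} = - \frac{6}{4} = \left(-6\right) \frac{1}{4} = - \frac{3}{2}$)
$\frac{r{\left(K{\left(0,-5 \right)} \right)} + 11}{-6 + 27} \left(-20\right) = \frac{- \frac{3}{2} + 11}{-6 + 27} \left(-20\right) = \frac{19}{2 \cdot 21} \left(-20\right) = \frac{19}{2} \cdot \frac{1}{21} \left(-20\right) = \frac{19}{42} \left(-20\right) = - \frac{190}{21}$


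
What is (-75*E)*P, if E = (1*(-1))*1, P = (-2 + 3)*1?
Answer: 75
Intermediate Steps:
P = 1 (P = 1*1 = 1)
E = -1 (E = -1*1 = -1)
(-75*E)*P = -75*(-1)*1 = 75*1 = 75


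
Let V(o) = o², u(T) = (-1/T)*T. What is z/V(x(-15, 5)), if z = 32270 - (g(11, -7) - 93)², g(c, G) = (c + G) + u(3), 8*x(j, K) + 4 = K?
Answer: 1546880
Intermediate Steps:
x(j, K) = -½ + K/8
u(T) = -1
g(c, G) = -1 + G + c (g(c, G) = (c + G) - 1 = (G + c) - 1 = -1 + G + c)
z = 24170 (z = 32270 - ((-1 - 7 + 11) - 93)² = 32270 - (3 - 93)² = 32270 - 1*(-90)² = 32270 - 1*8100 = 32270 - 8100 = 24170)
z/V(x(-15, 5)) = 24170/((-½ + (⅛)*5)²) = 24170/((-½ + 5/8)²) = 24170/((⅛)²) = 24170/(1/64) = 24170*64 = 1546880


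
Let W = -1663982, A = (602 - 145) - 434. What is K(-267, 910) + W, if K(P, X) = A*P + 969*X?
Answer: -788333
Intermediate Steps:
A = 23 (A = 457 - 434 = 23)
K(P, X) = 23*P + 969*X
K(-267, 910) + W = (23*(-267) + 969*910) - 1663982 = (-6141 + 881790) - 1663982 = 875649 - 1663982 = -788333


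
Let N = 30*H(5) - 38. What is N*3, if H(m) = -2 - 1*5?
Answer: -744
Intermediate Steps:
H(m) = -7 (H(m) = -2 - 5 = -7)
N = -248 (N = 30*(-7) - 38 = -210 - 38 = -248)
N*3 = -248*3 = -744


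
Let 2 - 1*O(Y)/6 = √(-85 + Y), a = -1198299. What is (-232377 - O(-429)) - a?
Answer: 965910 + 6*I*√514 ≈ 9.6591e+5 + 136.03*I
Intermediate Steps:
O(Y) = 12 - 6*√(-85 + Y)
(-232377 - O(-429)) - a = (-232377 - (12 - 6*√(-85 - 429))) - 1*(-1198299) = (-232377 - (12 - 6*I*√514)) + 1198299 = (-232377 + (-12 + 6*I*√514)) + 1198299 = (-232389 + 6*I*√514) + 1198299 = 965910 + 6*I*√514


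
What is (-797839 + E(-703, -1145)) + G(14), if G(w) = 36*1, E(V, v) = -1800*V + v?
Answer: 466452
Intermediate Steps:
E(V, v) = v - 1800*V
G(w) = 36
(-797839 + E(-703, -1145)) + G(14) = (-797839 + (-1145 - 1800*(-703))) + 36 = (-797839 + (-1145 + 1265400)) + 36 = (-797839 + 1264255) + 36 = 466416 + 36 = 466452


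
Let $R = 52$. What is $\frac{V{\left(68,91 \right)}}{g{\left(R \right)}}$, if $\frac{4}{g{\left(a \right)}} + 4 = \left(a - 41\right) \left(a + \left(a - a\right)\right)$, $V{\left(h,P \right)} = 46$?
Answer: $6532$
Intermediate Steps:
$g{\left(a \right)} = \frac{4}{-4 + a \left(-41 + a\right)}$ ($g{\left(a \right)} = \frac{4}{-4 + \left(a - 41\right) \left(a + \left(a - a\right)\right)} = \frac{4}{-4 + \left(-41 + a\right) \left(a + 0\right)} = \frac{4}{-4 + \left(-41 + a\right) a} = \frac{4}{-4 + a \left(-41 + a\right)}$)
$\frac{V{\left(68,91 \right)}}{g{\left(R \right)}} = \frac{46}{4 \frac{1}{-4 + 52^{2} - 2132}} = \frac{46}{4 \frac{1}{-4 + 2704 - 2132}} = \frac{46}{4 \cdot \frac{1}{568}} = 46 \frac{1}{\frac{1}{142}} = 46 \cdot 142 = 6532$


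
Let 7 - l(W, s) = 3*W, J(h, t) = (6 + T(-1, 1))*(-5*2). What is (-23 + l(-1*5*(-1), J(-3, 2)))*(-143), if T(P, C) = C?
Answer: 4433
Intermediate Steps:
J(h, t) = -70 (J(h, t) = (6 + 1)*(-5*2) = 7*(-10) = -70)
l(W, s) = 7 - 3*W
(-23 + l(-1*5*(-1), J(-3, 2)))*(-143) = (-23 + (7 - 3*(-1*5)*(-1)))*(-143) = (-23 + (7 - (-15)*(-1)))*(-143) = (-23 + (7 - 3*5))*(-143) = (-23 + (7 - 15))*(-143) = (-23 - 8)*(-143) = -31*(-143) = 4433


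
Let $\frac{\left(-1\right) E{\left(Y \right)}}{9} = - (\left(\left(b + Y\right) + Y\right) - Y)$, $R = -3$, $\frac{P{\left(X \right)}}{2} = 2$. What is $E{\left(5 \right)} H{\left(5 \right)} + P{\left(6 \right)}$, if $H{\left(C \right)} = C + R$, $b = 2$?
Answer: $130$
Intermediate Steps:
$P{\left(X \right)} = 4$ ($P{\left(X \right)} = 2 \cdot 2 = 4$)
$H{\left(C \right)} = -3 + C$ ($H{\left(C \right)} = C - 3 = -3 + C$)
$E{\left(Y \right)} = 18 + 9 Y$ ($E{\left(Y \right)} = - 9 \left(- (\left(\left(2 + Y\right) + Y\right) - Y)\right) = - 9 \left(- (\left(2 + 2 Y\right) - Y)\right) = - 9 \left(- (2 + Y)\right) = - 9 \left(-2 - Y\right) = 18 + 9 Y$)
$E{\left(5 \right)} H{\left(5 \right)} + P{\left(6 \right)} = \left(18 + 9 \cdot 5\right) \left(-3 + 5\right) + 4 = \left(18 + 45\right) 2 + 4 = 63 \cdot 2 + 4 = 126 + 4 = 130$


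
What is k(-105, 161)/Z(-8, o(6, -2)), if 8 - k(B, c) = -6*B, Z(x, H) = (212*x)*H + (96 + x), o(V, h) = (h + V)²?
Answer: 311/13524 ≈ 0.022996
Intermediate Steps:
o(V, h) = (V + h)²
Z(x, H) = 96 + x + 212*H*x (Z(x, H) = 212*H*x + (96 + x) = 96 + x + 212*H*x)
k(B, c) = 8 + 6*B (k(B, c) = 8 - (-6)*B = 8 + 6*B)
k(-105, 161)/Z(-8, o(6, -2)) = (8 + 6*(-105))/(96 - 8 + 212*(6 - 2)²*(-8)) = (8 - 630)/(96 - 8 + 212*4²*(-8)) = -622/(96 - 8 + 212*16*(-8)) = -622/(96 - 8 - 27136) = -622/(-27048) = -622*(-1/27048) = 311/13524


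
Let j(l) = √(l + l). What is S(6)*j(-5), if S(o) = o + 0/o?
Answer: 6*I*√10 ≈ 18.974*I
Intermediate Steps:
S(o) = o (S(o) = o + 0 = o)
j(l) = √2*√l (j(l) = √(2*l) = √2*√l)
S(6)*j(-5) = 6*(√2*√(-5)) = 6*(√2*(I*√5)) = 6*(I*√10) = 6*I*√10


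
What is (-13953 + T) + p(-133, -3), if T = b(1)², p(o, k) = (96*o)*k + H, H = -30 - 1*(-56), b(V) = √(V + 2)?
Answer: 24380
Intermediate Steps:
b(V) = √(2 + V)
H = 26 (H = -30 + 56 = 26)
p(o, k) = 26 + 96*k*o (p(o, k) = (96*o)*k + 26 = 96*k*o + 26 = 26 + 96*k*o)
T = 3 (T = (√(2 + 1))² = (√3)² = 3)
(-13953 + T) + p(-133, -3) = (-13953 + 3) + (26 + 96*(-3)*(-133)) = -13950 + (26 + 38304) = -13950 + 38330 = 24380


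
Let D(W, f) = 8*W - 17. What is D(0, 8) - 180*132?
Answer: -23777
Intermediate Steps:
D(W, f) = -17 + 8*W
D(0, 8) - 180*132 = (-17 + 8*0) - 180*132 = (-17 + 0) - 23760 = -17 - 23760 = -23777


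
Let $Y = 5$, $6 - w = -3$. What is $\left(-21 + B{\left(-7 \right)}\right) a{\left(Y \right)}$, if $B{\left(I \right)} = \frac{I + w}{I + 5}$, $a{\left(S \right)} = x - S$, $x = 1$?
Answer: $88$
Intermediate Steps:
$w = 9$ ($w = 6 - -3 = 6 + 3 = 9$)
$a{\left(S \right)} = 1 - S$
$B{\left(I \right)} = \frac{9 + I}{5 + I}$ ($B{\left(I \right)} = \frac{I + 9}{I + 5} = \frac{9 + I}{5 + I}$)
$\left(-21 + B{\left(-7 \right)}\right) a{\left(Y \right)} = \left(-21 + \frac{9 - 7}{5 - 7}\right) \left(1 - 5\right) = \left(-21 + \frac{1}{-2} \cdot 2\right) \left(1 - 5\right) = \left(-21 - 1\right) \left(-4\right) = \left(-22\right) \left(-4\right) = 88$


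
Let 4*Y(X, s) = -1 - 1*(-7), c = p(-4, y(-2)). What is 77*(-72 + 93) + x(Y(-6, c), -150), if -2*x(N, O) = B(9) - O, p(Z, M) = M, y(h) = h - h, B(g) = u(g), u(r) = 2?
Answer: 1541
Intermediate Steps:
B(g) = 2
y(h) = 0
c = 0
Y(X, s) = 3/2 (Y(X, s) = (-1 - 1*(-7))/4 = (-1 + 7)/4 = (¼)*6 = 3/2)
x(N, O) = -1 + O/2 (x(N, O) = -(2 - O)/2 = -1 + O/2)
77*(-72 + 93) + x(Y(-6, c), -150) = 77*(-72 + 93) + (-1 + (½)*(-150)) = 77*21 + (-1 - 75) = 1617 - 76 = 1541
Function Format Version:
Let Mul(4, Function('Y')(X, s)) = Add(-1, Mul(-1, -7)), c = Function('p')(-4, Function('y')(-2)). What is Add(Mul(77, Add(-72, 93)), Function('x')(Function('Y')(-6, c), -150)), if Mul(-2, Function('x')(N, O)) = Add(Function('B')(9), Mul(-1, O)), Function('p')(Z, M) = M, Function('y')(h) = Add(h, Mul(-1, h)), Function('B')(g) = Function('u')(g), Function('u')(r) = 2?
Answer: 1541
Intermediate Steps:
Function('B')(g) = 2
Function('y')(h) = 0
c = 0
Function('Y')(X, s) = Rational(3, 2) (Function('Y')(X, s) = Mul(Rational(1, 4), Add(-1, Mul(-1, -7))) = Mul(Rational(1, 4), Add(-1, 7)) = Mul(Rational(1, 4), 6) = Rational(3, 2))
Function('x')(N, O) = Add(-1, Mul(Rational(1, 2), O)) (Function('x')(N, O) = Mul(Rational(-1, 2), Add(2, Mul(-1, O))) = Add(-1, Mul(Rational(1, 2), O)))
Add(Mul(77, Add(-72, 93)), Function('x')(Function('Y')(-6, c), -150)) = Add(Mul(77, Add(-72, 93)), Add(-1, Mul(Rational(1, 2), -150))) = Add(Mul(77, 21), Add(-1, -75)) = Add(1617, -76) = 1541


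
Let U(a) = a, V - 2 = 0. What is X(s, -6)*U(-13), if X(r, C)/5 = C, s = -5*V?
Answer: 390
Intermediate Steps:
V = 2 (V = 2 + 0 = 2)
s = -10 (s = -5*2 = -10)
X(r, C) = 5*C
X(s, -6)*U(-13) = (5*(-6))*(-13) = -30*(-13) = 390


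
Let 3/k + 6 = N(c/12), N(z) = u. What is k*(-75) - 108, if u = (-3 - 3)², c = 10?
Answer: -231/2 ≈ -115.50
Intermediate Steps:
u = 36 (u = (-6)² = 36)
N(z) = 36
k = ⅒ (k = 3/(-6 + 36) = 3/30 = 3*(1/30) = ⅒ ≈ 0.10000)
k*(-75) - 108 = (⅒)*(-75) - 108 = -15/2 - 108 = -231/2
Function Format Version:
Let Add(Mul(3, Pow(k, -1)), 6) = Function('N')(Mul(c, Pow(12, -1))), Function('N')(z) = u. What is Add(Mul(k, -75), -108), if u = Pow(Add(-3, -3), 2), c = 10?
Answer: Rational(-231, 2) ≈ -115.50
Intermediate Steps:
u = 36 (u = Pow(-6, 2) = 36)
Function('N')(z) = 36
k = Rational(1, 10) (k = Mul(3, Pow(Add(-6, 36), -1)) = Mul(3, Pow(30, -1)) = Mul(3, Rational(1, 30)) = Rational(1, 10) ≈ 0.10000)
Add(Mul(k, -75), -108) = Add(Mul(Rational(1, 10), -75), -108) = Add(Rational(-15, 2), -108) = Rational(-231, 2)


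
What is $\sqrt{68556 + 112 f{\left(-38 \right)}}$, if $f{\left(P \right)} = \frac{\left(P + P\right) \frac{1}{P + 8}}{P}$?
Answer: $\frac{2 \sqrt{3855855}}{15} \approx 261.82$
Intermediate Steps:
$f{\left(P \right)} = \frac{2}{8 + P}$ ($f{\left(P \right)} = \frac{2 P \frac{1}{8 + P}}{P} = \frac{2}{8 + P}$)
$\sqrt{68556 + 112 f{\left(-38 \right)}} = \sqrt{68556 + 112 \frac{2}{8 - 38}} = \sqrt{68556 + 112 \frac{2}{-30}} = \sqrt{68556 + 112 \cdot 2 \left(- \frac{1}{30}\right)} = \sqrt{68556 + 112 \left(- \frac{1}{15}\right)} = \sqrt{68556 - \frac{112}{15}} = \sqrt{\frac{1028228}{15}} = \frac{2 \sqrt{3855855}}{15}$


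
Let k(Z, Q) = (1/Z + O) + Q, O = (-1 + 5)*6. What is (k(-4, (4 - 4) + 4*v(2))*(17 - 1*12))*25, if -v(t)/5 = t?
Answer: -8125/4 ≈ -2031.3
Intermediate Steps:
v(t) = -5*t
O = 24 (O = 4*6 = 24)
k(Z, Q) = 24 + Q + 1/Z (k(Z, Q) = (1/Z + 24) + Q = (24 + 1/Z) + Q = 24 + Q + 1/Z)
(k(-4, (4 - 4) + 4*v(2))*(17 - 1*12))*25 = ((24 + ((4 - 4) + 4*(-5*2)) + 1/(-4))*(17 - 1*12))*25 = ((24 + (0 + 4*(-10)) - 1/4)*(17 - 12))*25 = ((24 + (0 - 40) - 1/4)*5)*25 = ((24 - 40 - 1/4)*5)*25 = -65/4*5*25 = -325/4*25 = -8125/4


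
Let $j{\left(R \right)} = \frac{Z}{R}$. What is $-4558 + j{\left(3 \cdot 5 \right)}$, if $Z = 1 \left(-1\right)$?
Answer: $- \frac{68371}{15} \approx -4558.1$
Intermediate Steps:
$Z = -1$
$j{\left(R \right)} = - \frac{1}{R}$
$-4558 + j{\left(3 \cdot 5 \right)} = -4558 - \frac{1}{3 \cdot 5} = -4558 - \frac{1}{15} = - \frac{68371}{15}$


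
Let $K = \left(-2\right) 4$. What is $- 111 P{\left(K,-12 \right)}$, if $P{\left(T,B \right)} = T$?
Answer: $888$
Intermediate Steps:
$K = -8$
$- 111 P{\left(K,-12 \right)} = \left(-111\right) \left(-8\right) = 888$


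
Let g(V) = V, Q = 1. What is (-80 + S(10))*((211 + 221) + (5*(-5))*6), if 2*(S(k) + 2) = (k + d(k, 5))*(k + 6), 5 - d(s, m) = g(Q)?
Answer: 8460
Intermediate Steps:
d(s, m) = 4 (d(s, m) = 5 - 1*1 = 5 - 1 = 4)
S(k) = -2 + (4 + k)*(6 + k)/2 (S(k) = -2 + ((k + 4)*(k + 6))/2 = -2 + ((4 + k)*(6 + k))/2 = -2 + (4 + k)*(6 + k)/2)
(-80 + S(10))*((211 + 221) + (5*(-5))*6) = (-80 + (10 + (½)*10² + 5*10))*((211 + 221) + (5*(-5))*6) = (-80 + (10 + (½)*100 + 50))*(432 - 25*6) = (-80 + (10 + 50 + 50))*(432 - 150) = (-80 + 110)*282 = 30*282 = 8460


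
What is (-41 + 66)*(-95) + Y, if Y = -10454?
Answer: -12829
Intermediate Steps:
(-41 + 66)*(-95) + Y = (-41 + 66)*(-95) - 10454 = 25*(-95) - 10454 = -2375 - 10454 = -12829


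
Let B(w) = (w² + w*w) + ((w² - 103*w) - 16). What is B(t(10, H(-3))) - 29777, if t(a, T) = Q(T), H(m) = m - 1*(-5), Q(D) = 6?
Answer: -30303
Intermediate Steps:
H(m) = 5 + m (H(m) = m + 5 = 5 + m)
t(a, T) = 6
B(w) = -16 - 103*w + 3*w² (B(w) = (w² + w²) + (-16 + w² - 103*w) = 2*w² + (-16 + w² - 103*w) = -16 - 103*w + 3*w²)
B(t(10, H(-3))) - 29777 = (-16 - 103*6 + 3*6²) - 29777 = (-16 - 618 + 3*36) - 29777 = (-16 - 618 + 108) - 29777 = -526 - 29777 = -30303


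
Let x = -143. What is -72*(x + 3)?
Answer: 10080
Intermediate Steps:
-72*(x + 3) = -72*(-143 + 3) = -72*(-140) = 10080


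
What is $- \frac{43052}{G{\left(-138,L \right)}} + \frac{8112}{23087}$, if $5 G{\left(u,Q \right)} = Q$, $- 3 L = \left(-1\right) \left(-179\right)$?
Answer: $\frac{14910574908}{4132573} \approx 3608.1$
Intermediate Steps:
$L = - \frac{179}{3}$ ($L = - \frac{\left(-1\right) \left(-179\right)}{3} = \left(- \frac{1}{3}\right) 179 = - \frac{179}{3} \approx -59.667$)
$G{\left(u,Q \right)} = \frac{Q}{5}$
$- \frac{43052}{G{\left(-138,L \right)}} + \frac{8112}{23087} = - \frac{43052}{\frac{1}{5} \left(- \frac{179}{3}\right)} + \frac{8112}{23087} = - \frac{43052}{- \frac{179}{15}} + 8112 \cdot \frac{1}{23087} = \left(-43052\right) \left(- \frac{15}{179}\right) + \frac{8112}{23087} = \frac{645780}{179} + \frac{8112}{23087} = \frac{14910574908}{4132573}$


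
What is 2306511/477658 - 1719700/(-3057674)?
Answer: 3936993589007/730261223746 ≈ 5.3912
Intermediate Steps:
2306511/477658 - 1719700/(-3057674) = 2306511*(1/477658) - 1719700*(-1/3057674) = 2306511/477658 + 859850/1528837 = 3936993589007/730261223746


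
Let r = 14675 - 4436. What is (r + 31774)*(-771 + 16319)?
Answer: 653218124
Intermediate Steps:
r = 10239
(r + 31774)*(-771 + 16319) = (10239 + 31774)*(-771 + 16319) = 42013*15548 = 653218124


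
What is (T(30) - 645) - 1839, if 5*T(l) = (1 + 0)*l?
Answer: -2478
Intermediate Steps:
T(l) = l/5 (T(l) = ((1 + 0)*l)/5 = (1*l)/5 = l/5)
(T(30) - 645) - 1839 = ((1/5)*30 - 645) - 1839 = (6 - 645) - 1839 = -639 - 1839 = -2478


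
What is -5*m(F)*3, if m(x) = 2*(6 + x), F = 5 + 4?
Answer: -450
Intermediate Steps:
F = 9
m(x) = 12 + 2*x
-5*m(F)*3 = -5*(12 + 2*9)*3 = -5*(12 + 18)*3 = -5*30*3 = -150*3 = -450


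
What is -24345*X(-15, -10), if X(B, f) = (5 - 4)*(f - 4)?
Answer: 340830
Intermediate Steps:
X(B, f) = -4 + f (X(B, f) = 1*(-4 + f) = -4 + f)
-24345*X(-15, -10) = -24345*(-4 - 10) = -24345*(-14) = 340830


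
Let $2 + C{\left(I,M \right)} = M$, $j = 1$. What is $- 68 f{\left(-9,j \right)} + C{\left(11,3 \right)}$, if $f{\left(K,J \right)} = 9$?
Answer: $-611$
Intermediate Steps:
$C{\left(I,M \right)} = -2 + M$
$- 68 f{\left(-9,j \right)} + C{\left(11,3 \right)} = \left(-68\right) 9 + \left(-2 + 3\right) = -612 + 1 = -611$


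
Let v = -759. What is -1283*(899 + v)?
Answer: -179620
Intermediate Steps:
-1283*(899 + v) = -1283*(899 - 759) = -1283*140 = -179620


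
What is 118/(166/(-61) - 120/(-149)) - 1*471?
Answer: -4637248/8707 ≈ -532.59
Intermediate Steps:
118/(166/(-61) - 120/(-149)) - 1*471 = 118/(166*(-1/61) - 120*(-1/149)) - 471 = 118/(-166/61 + 120/149) - 471 = 118/(-17414/9089) - 471 = 118*(-9089/17414) - 471 = -536251/8707 - 471 = -4637248/8707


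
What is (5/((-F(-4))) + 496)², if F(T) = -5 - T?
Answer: 251001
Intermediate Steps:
(5/((-F(-4))) + 496)² = (5/((-(-5 - 1*(-4)))) + 496)² = (5/((-(-5 + 4))) + 496)² = (5/((-1*(-1))) + 496)² = (5/1 + 496)² = (5*1 + 496)² = (5 + 496)² = 501² = 251001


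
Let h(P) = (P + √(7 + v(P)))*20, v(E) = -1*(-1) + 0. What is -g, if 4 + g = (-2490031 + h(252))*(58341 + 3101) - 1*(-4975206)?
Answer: 152677841820 - 2457680*√2 ≈ 1.5267e+11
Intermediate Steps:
v(E) = 1 (v(E) = 1 + 0 = 1)
h(P) = 20*P + 40*√2 (h(P) = (P + √(7 + 1))*20 = (P + √8)*20 = (P + 2*√2)*20 = 20*P + 40*√2)
g = -152677841820 + 2457680*√2 (g = -4 + ((-2490031 + (20*252 + 40*√2))*(58341 + 3101) - 1*(-4975206)) = -4 + ((-2490031 + (5040 + 40*√2))*61442 + 4975206) = -4 + ((-2484991 + 40*√2)*61442 + 4975206) = -4 + ((-152682817022 + 2457680*√2) + 4975206) = -4 + (-152677841816 + 2457680*√2) = -152677841820 + 2457680*√2 ≈ -1.5267e+11)
-g = -(-152677841820 + 2457680*√2) = 152677841820 - 2457680*√2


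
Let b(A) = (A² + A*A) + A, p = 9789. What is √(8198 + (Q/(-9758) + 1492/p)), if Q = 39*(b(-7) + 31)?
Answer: 5*√747977340855353973/47760531 ≈ 90.541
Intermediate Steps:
b(A) = A + 2*A² (b(A) = (A² + A²) + A = 2*A² + A = A + 2*A²)
Q = 4758 (Q = 39*(-7*(1 + 2*(-7)) + 31) = 39*(-7*(1 - 14) + 31) = 39*(-7*(-13) + 31) = 39*(91 + 31) = 39*122 = 4758)
√(8198 + (Q/(-9758) + 1492/p)) = √(8198 + (4758/(-9758) + 1492/9789)) = √(8198 + (4758*(-1/9758) + 1492*(1/9789))) = √(8198 + (-2379/4879 + 1492/9789)) = √(8198 - 16008563/47760531) = √(391524824575/47760531) = 5*√747977340855353973/47760531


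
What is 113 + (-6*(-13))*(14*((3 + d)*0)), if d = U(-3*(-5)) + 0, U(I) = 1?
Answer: 113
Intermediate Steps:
d = 1 (d = 1 + 0 = 1)
113 + (-6*(-13))*(14*((3 + d)*0)) = 113 + (-6*(-13))*(14*((3 + 1)*0)) = 113 + 78*(14*(4*0)) = 113 + 78*(14*0) = 113 + 78*0 = 113 + 0 = 113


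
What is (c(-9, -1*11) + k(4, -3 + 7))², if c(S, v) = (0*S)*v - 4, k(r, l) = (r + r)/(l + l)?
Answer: 9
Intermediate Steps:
k(r, l) = r/l (k(r, l) = (2*r)/((2*l)) = (2*r)*(1/(2*l)) = r/l)
c(S, v) = -4 (c(S, v) = 0*v - 4 = 0 - 4 = -4)
(c(-9, -1*11) + k(4, -3 + 7))² = (-4 + 4/(-3 + 7))² = (-4 + 4/4)² = (-4 + 4*(¼))² = (-4 + 1)² = (-3)² = 9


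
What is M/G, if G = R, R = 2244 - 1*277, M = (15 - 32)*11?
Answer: -187/1967 ≈ -0.095069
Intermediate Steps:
M = -187 (M = -17*11 = -187)
R = 1967 (R = 2244 - 277 = 1967)
G = 1967
M/G = -187/1967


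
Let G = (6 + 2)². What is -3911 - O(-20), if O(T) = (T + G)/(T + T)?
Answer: -39099/10 ≈ -3909.9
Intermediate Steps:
G = 64 (G = 8² = 64)
O(T) = (64 + T)/(2*T) (O(T) = (T + 64)/(T + T) = (64 + T)/((2*T)) = (64 + T)*(1/(2*T)) = (64 + T)/(2*T))
-3911 - O(-20) = -3911 - (64 - 20)/(2*(-20)) = -3911 - (-1)*44/(2*20) = -3911 - 1*(-11/10) = -3911 + 11/10 = -39099/10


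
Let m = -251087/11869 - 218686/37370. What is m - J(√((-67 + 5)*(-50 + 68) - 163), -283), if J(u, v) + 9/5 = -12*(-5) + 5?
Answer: -4001071962/44354453 ≈ -90.207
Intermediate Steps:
J(u, v) = 316/5 (J(u, v) = -9/5 + (-12*(-5) + 5) = -9/5 + (60 + 5) = -9/5 + 65 = 316/5)
m = -5989352662/221772265 (m = -251087*1/11869 - 218686*1/37370 = -251087/11869 - 109343/18685 = -5989352662/221772265 ≈ -27.007)
m - J(√((-67 + 5)*(-50 + 68) - 163), -283) = -5989352662/221772265 - 1*316/5 = -5989352662/221772265 - 316/5 = -4001071962/44354453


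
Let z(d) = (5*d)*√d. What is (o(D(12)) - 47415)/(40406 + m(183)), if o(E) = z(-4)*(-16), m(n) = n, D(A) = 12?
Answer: -47415/40589 + 640*I/40589 ≈ -1.1682 + 0.015768*I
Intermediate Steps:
z(d) = 5*d^(3/2)
o(E) = 640*I (o(E) = (5*(-4)^(3/2))*(-16) = (5*(-8*I))*(-16) = -40*I*(-16) = 640*I)
(o(D(12)) - 47415)/(40406 + m(183)) = (640*I - 47415)/(40406 + 183) = (-47415 + 640*I)/40589 = (-47415 + 640*I)*(1/40589) = -47415/40589 + 640*I/40589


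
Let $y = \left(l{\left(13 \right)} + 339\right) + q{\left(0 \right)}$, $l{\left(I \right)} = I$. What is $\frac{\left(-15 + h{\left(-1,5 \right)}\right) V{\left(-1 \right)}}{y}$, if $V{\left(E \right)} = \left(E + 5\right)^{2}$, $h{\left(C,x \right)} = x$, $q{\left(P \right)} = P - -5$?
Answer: $- \frac{160}{357} \approx -0.44818$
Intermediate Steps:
$q{\left(P \right)} = 5 + P$ ($q{\left(P \right)} = P + 5 = 5 + P$)
$V{\left(E \right)} = \left(5 + E\right)^{2}$
$y = 357$ ($y = \left(13 + 339\right) + \left(5 + 0\right) = 352 + 5 = 357$)
$\frac{\left(-15 + h{\left(-1,5 \right)}\right) V{\left(-1 \right)}}{y} = \frac{\left(-15 + 5\right) \left(5 - 1\right)^{2}}{357} = - 10 \cdot 4^{2} \cdot \frac{1}{357} = \left(-10\right) 16 \cdot \frac{1}{357} = \left(-160\right) \frac{1}{357} = - \frac{160}{357}$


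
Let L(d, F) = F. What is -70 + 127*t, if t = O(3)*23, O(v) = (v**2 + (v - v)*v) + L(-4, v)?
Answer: 34982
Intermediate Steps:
O(v) = v + v**2 (O(v) = (v**2 + (v - v)*v) + v = (v**2 + 0*v) + v = (v**2 + 0) + v = v**2 + v = v + v**2)
t = 276 (t = (3*(1 + 3))*23 = (3*4)*23 = 12*23 = 276)
-70 + 127*t = -70 + 127*276 = -70 + 35052 = 34982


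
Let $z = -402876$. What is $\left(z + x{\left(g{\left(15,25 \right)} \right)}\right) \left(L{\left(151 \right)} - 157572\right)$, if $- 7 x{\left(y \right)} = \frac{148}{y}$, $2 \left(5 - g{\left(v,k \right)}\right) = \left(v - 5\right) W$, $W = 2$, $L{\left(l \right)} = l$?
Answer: $\frac{2219716699552}{35} \approx 6.342 \cdot 10^{10}$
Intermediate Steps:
$g{\left(v,k \right)} = 10 - v$ ($g{\left(v,k \right)} = 5 - \frac{\left(v - 5\right) 2}{2} = 5 - \frac{\left(-5 + v\right) 2}{2} = 5 - \frac{-10 + 2 v}{2} = 5 - \left(-5 + v\right) = 10 - v$)
$x{\left(y \right)} = - \frac{148}{7 y}$ ($x{\left(y \right)} = - \frac{148 \frac{1}{y}}{7} = - \frac{148}{7 y}$)
$\left(z + x{\left(g{\left(15,25 \right)} \right)}\right) \left(L{\left(151 \right)} - 157572\right) = \left(-402876 - \frac{148}{7 \left(10 - 15\right)}\right) \left(151 - 157572\right) = \left(-402876 - \frac{148}{7 \left(10 - 15\right)}\right) \left(-157421\right) = \left(-402876 - \frac{148}{7 \left(-5\right)}\right) \left(-157421\right) = \left(-402876 - - \frac{148}{35}\right) \left(-157421\right) = \left(-402876 + \frac{148}{35}\right) \left(-157421\right) = \left(- \frac{14100512}{35}\right) \left(-157421\right) = \frac{2219716699552}{35}$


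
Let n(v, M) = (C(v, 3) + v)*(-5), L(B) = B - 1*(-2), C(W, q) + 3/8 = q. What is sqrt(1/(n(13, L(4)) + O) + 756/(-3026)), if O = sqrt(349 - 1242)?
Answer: sqrt(3026)*sqrt((124177 - 1512*I*sqrt(893))/(-625 + 8*I*sqrt(893)))/1513 ≈ 0.00418 - 0.5109*I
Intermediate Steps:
C(W, q) = -3/8 + q
L(B) = 2 + B (L(B) = B + 2 = 2 + B)
O = I*sqrt(893) (O = sqrt(-893) = I*sqrt(893) ≈ 29.883*I)
n(v, M) = -105/8 - 5*v (n(v, M) = ((-3/8 + 3) + v)*(-5) = (21/8 + v)*(-5) = -105/8 - 5*v)
sqrt(1/(n(13, L(4)) + O) + 756/(-3026)) = sqrt(1/((-105/8 - 5*13) + I*sqrt(893)) + 756/(-3026)) = sqrt(1/((-105/8 - 65) + I*sqrt(893)) + 756*(-1/3026)) = sqrt(1/(-625/8 + I*sqrt(893)) - 378/1513) = sqrt(-378/1513 + 1/(-625/8 + I*sqrt(893)))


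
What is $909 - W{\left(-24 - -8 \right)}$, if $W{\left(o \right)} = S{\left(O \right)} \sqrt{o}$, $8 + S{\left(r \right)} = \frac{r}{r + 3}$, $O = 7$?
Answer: $909 + \frac{146 i}{5} \approx 909.0 + 29.2 i$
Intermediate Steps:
$S{\left(r \right)} = -8 + \frac{r}{3 + r}$ ($S{\left(r \right)} = -8 + \frac{r}{r + 3} = -8 + \frac{r}{3 + r}$)
$W{\left(o \right)} = - \frac{73 \sqrt{o}}{10}$ ($W{\left(o \right)} = \frac{-24 - 49}{3 + 7} \sqrt{o} = \frac{-24 - 49}{10} \sqrt{o} = \frac{1}{10} \left(-73\right) \sqrt{o} = - \frac{73 \sqrt{o}}{10}$)
$909 - W{\left(-24 - -8 \right)} = 909 - - \frac{73 \sqrt{-24 - -8}}{10} = 909 - - \frac{73 \sqrt{-24 + 8}}{10} = 909 - - \frac{73 \sqrt{-16}}{10} = 909 - - \frac{73 \cdot 4 i}{10} = 909 - - \frac{146 i}{5} = 909 + \frac{146 i}{5}$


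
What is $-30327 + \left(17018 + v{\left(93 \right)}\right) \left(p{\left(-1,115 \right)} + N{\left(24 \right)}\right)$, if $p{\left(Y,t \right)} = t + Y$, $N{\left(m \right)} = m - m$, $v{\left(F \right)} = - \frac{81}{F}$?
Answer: $\frac{59198397}{31} \approx 1.9096 \cdot 10^{6}$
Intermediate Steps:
$N{\left(m \right)} = 0$
$p{\left(Y,t \right)} = Y + t$
$-30327 + \left(17018 + v{\left(93 \right)}\right) \left(p{\left(-1,115 \right)} + N{\left(24 \right)}\right) = -30327 + \left(17018 - \frac{81}{93}\right) \left(\left(-1 + 115\right) + 0\right) = -30327 + \left(17018 - \frac{27}{31}\right) \left(114 + 0\right) = -30327 + \left(17018 - \frac{27}{31}\right) 114 = -30327 + \frac{527531}{31} \cdot 114 = -30327 + \frac{60138534}{31} = \frac{59198397}{31}$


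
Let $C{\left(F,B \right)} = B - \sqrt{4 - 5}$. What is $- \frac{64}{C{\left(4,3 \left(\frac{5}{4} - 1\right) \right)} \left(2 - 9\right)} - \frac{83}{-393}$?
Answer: $\frac{316349}{68775} + \frac{1024 i}{175} \approx 4.5998 + 5.8514 i$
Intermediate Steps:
$C{\left(F,B \right)} = B - i$ ($C{\left(F,B \right)} = B - \sqrt{-1} = B - i$)
$- \frac{64}{C{\left(4,3 \left(\frac{5}{4} - 1\right) \right)} \left(2 - 9\right)} - \frac{83}{-393} = - \frac{64}{\left(3 \left(\frac{5}{4} - 1\right) - i\right) \left(2 - 9\right)} - \frac{83}{-393} = - \frac{64}{\left(3 \left(5 \cdot \frac{1}{4} - 1\right) - i\right) \left(-7\right)} - - \frac{83}{393} = - \frac{64}{\left(3 \left(\frac{5}{4} - 1\right) - i\right) \left(-7\right)} + \frac{83}{393} = - \frac{64}{\left(3 \cdot \frac{1}{4} - i\right) \left(-7\right)} + \frac{83}{393} = - \frac{64}{\left(\frac{3}{4} - i\right) \left(-7\right)} + \frac{83}{393} = - \frac{64}{- \frac{21}{4} + 7 i} + \frac{83}{393} = - 64 \frac{16 \left(- \frac{21}{4} - 7 i\right)}{1225} + \frac{83}{393} = - \frac{1024 \left(- \frac{21}{4} - 7 i\right)}{1225} + \frac{83}{393} = \frac{83}{393} - \frac{1024 \left(- \frac{21}{4} - 7 i\right)}{1225}$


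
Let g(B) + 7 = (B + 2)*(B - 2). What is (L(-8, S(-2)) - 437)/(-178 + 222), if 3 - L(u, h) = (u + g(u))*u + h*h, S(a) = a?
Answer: -39/22 ≈ -1.7727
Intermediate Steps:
g(B) = -7 + (-2 + B)*(2 + B) (g(B) = -7 + (B + 2)*(B - 2) = -7 + (2 + B)*(-2 + B) = -7 + (-2 + B)*(2 + B))
L(u, h) = 3 - h² - u*(-11 + u + u²) (L(u, h) = 3 - ((u + (-11 + u²))*u + h*h) = 3 - ((-11 + u + u²)*u + h²) = 3 - (u*(-11 + u + u²) + h²) = 3 - (h² + u*(-11 + u + u²)) = 3 + (-h² - u*(-11 + u + u²)) = 3 - h² - u*(-11 + u + u²))
(L(-8, S(-2)) - 437)/(-178 + 222) = ((3 - 1*(-2)² - 1*(-8)² - 1*(-8)*(-11 + (-8)²)) - 437)/(-178 + 222) = ((3 - 1*4 - 1*64 - 1*(-8)*(-11 + 64)) - 437)/44 = ((3 - 4 - 64 - 1*(-8)*53) - 437)*(1/44) = ((3 - 4 - 64 + 424) - 437)*(1/44) = (359 - 437)*(1/44) = -78*1/44 = -39/22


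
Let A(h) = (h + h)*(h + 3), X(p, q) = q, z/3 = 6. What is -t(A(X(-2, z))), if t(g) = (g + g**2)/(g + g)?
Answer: -757/2 ≈ -378.50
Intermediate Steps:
z = 18 (z = 3*6 = 18)
A(h) = 2*h*(3 + h) (A(h) = (2*h)*(3 + h) = 2*h*(3 + h))
t(g) = (g + g**2)/(2*g) (t(g) = (g + g**2)/((2*g)) = (g + g**2)*(1/(2*g)) = (g + g**2)/(2*g))
-t(A(X(-2, z))) = -(1/2 + (2*18*(3 + 18))/2) = -(1/2 + (2*18*21)/2) = -(1/2 + (1/2)*756) = -(1/2 + 378) = -1*757/2 = -757/2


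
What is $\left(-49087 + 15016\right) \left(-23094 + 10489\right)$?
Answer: $429464955$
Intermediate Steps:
$\left(-49087 + 15016\right) \left(-23094 + 10489\right) = \left(-34071\right) \left(-12605\right) = 429464955$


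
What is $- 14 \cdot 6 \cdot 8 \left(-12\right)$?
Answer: $8064$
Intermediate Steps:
$- 14 \cdot 6 \cdot 8 \left(-12\right) = \left(-14\right) 48 \left(-12\right) = \left(-672\right) \left(-12\right) = 8064$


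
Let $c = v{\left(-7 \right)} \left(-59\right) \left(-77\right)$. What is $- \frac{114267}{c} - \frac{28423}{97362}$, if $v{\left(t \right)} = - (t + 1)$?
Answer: $- \frac{991668149}{221157783} \approx -4.484$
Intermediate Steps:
$v{\left(t \right)} = -1 - t$ ($v{\left(t \right)} = - (1 + t) = -1 - t$)
$c = 27258$ ($c = \left(-1 - -7\right) \left(-59\right) \left(-77\right) = \left(-1 + 7\right) \left(-59\right) \left(-77\right) = 6 \left(-59\right) \left(-77\right) = \left(-354\right) \left(-77\right) = 27258$)
$- \frac{114267}{c} - \frac{28423}{97362} = - \frac{114267}{27258} - \frac{28423}{97362} = \left(-114267\right) \frac{1}{27258} - \frac{28423}{97362} = - \frac{38089}{9086} - \frac{28423}{97362} = - \frac{991668149}{221157783}$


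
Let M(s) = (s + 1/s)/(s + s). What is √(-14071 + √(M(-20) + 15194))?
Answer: √(-5628400 + 10*√24311202)/20 ≈ 118.1*I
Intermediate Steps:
M(s) = (s + 1/s)/(2*s) (M(s) = (s + 1/s)/((2*s)) = (s + 1/s)*(1/(2*s)) = (s + 1/s)/(2*s))
√(-14071 + √(M(-20) + 15194)) = √(-14071 + √((½)*(1 + (-20)²)/(-20)² + 15194)) = √(-14071 + √((½)*(1/400)*(1 + 400) + 15194)) = √(-14071 + √((½)*(1/400)*401 + 15194)) = √(-14071 + √(401/800 + 15194)) = √(-14071 + √(12155601/800)) = √(-14071 + √24311202/40)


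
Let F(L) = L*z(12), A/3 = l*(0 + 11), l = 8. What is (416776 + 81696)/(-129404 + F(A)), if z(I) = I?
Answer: -124618/31559 ≈ -3.9487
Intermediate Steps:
A = 264 (A = 3*(8*(0 + 11)) = 3*(8*11) = 3*88 = 264)
F(L) = 12*L (F(L) = L*12 = 12*L)
(416776 + 81696)/(-129404 + F(A)) = (416776 + 81696)/(-129404 + 12*264) = 498472/(-129404 + 3168) = 498472/(-126236) = 498472*(-1/126236) = -124618/31559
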